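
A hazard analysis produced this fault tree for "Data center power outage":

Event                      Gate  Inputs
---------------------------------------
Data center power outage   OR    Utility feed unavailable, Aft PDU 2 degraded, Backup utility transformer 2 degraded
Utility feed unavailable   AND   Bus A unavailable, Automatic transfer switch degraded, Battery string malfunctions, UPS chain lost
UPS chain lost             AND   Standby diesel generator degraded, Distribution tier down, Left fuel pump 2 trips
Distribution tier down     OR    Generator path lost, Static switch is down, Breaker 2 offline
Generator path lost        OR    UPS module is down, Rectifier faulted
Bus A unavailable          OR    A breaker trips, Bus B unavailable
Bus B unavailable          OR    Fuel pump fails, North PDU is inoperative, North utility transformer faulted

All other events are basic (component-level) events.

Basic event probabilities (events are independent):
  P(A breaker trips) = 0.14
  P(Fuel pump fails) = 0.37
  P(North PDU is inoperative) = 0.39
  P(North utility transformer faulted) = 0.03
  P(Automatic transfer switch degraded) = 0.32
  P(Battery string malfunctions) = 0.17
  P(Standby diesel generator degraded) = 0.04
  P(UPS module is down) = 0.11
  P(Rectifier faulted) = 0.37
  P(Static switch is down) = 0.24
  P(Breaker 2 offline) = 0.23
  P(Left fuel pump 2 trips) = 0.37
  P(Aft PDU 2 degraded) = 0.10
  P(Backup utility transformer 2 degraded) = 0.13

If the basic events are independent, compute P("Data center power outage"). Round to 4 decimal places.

0.2173

P(Bus B unavailable) [OR] = 1 − (1−0.37) × (1−0.39) × (1−0.03) = 0.627229
P(Bus A unavailable) [OR] = 1 − (1−0.14) × (1−0.627229) = 0.679417
P(Generator path lost) [OR] = 1 − (1−0.11) × (1−0.37) = 0.439300
P(Distribution tier down) [OR] = 1 − (1−0.439300) × (1−0.24) × (1−0.23) = 0.671878
P(UPS chain lost) [AND] = 0.04 × 0.671878 × 0.37 = 0.009944
P(Utility feed unavailable) [AND] = 0.679417 × 0.32 × 0.17 × 0.009944 = 0.000368
P(Data center power outage) [OR] = 1 − (1−0.000368) × (1−0.10) × (1−0.13) = 0.217288
Rounded to 4 decimal places: P(Data center power outage) ≈ 0.2173.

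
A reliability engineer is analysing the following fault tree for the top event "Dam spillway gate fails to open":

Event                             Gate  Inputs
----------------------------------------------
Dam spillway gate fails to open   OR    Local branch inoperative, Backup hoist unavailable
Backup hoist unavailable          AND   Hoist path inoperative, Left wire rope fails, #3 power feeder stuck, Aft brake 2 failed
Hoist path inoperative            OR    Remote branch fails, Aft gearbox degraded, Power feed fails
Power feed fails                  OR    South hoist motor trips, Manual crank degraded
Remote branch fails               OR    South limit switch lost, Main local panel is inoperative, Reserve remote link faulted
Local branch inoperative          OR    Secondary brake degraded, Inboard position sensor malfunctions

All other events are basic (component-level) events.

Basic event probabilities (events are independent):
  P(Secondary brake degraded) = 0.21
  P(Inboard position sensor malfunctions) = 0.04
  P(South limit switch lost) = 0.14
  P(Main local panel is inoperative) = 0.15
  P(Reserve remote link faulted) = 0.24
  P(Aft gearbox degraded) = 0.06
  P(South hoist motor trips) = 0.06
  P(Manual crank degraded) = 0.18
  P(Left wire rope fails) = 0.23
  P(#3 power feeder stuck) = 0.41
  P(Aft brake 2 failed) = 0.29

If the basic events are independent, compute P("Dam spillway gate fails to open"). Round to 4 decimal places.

0.2540

P(Local branch inoperative) [OR] = 1 − (1−0.21) × (1−0.04) = 0.241600
P(Remote branch fails) [OR] = 1 − (1−0.14) × (1−0.15) × (1−0.24) = 0.444440
P(Power feed fails) [OR] = 1 − (1−0.06) × (1−0.18) = 0.229200
P(Hoist path inoperative) [OR] = 1 − (1−0.444440) × (1−0.06) × (1−0.229200) = 0.597468
P(Backup hoist unavailable) [AND] = 0.597468 × 0.23 × 0.41 × 0.29 = 0.016339
P(Dam spillway gate fails to open) [OR] = 1 − (1−0.241600) × (1−0.016339) = 0.253991
Rounded to 4 decimal places: P(Dam spillway gate fails to open) ≈ 0.2540.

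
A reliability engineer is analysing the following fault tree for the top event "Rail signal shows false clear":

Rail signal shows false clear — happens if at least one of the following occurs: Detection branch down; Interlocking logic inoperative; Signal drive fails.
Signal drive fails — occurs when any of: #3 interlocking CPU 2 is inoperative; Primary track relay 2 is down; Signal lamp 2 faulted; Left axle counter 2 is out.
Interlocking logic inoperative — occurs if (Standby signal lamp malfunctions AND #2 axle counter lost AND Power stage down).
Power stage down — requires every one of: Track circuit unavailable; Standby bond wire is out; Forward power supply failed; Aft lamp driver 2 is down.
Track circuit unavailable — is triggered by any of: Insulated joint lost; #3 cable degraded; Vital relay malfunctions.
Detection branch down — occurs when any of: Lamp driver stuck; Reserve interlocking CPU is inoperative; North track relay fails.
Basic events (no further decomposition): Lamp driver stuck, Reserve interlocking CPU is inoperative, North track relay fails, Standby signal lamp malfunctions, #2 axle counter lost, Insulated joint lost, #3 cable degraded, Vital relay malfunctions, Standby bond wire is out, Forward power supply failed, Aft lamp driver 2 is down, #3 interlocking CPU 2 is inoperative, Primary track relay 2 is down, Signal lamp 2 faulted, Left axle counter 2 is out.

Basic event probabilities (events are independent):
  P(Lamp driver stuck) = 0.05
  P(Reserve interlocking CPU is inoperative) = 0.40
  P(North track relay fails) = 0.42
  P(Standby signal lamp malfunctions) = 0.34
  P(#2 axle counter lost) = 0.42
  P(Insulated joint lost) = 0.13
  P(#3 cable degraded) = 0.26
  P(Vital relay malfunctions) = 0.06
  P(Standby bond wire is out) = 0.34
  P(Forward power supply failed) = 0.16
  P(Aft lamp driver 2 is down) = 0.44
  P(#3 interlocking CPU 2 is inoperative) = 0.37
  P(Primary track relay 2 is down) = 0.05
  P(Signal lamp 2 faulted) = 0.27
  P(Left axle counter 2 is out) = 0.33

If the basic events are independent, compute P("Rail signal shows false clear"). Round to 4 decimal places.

0.9034

P(Detection branch down) [OR] = 1 − (1−0.05) × (1−0.40) × (1−0.42) = 0.669400
P(Track circuit unavailable) [OR] = 1 − (1−0.13) × (1−0.26) × (1−0.06) = 0.394828
P(Power stage down) [AND] = 0.394828 × 0.34 × 0.16 × 0.44 = 0.009451
P(Interlocking logic inoperative) [AND] = 0.34 × 0.42 × 0.009451 = 0.001350
P(Signal drive fails) [OR] = 1 − (1−0.37) × (1−0.05) × (1−0.27) × (1−0.33) = 0.707274
P(Rail signal shows false clear) [OR] = 1 − (1−0.669400) × (1−0.001350) × (1−0.707274) = 0.903355
Rounded to 4 decimal places: P(Rail signal shows false clear) ≈ 0.9034.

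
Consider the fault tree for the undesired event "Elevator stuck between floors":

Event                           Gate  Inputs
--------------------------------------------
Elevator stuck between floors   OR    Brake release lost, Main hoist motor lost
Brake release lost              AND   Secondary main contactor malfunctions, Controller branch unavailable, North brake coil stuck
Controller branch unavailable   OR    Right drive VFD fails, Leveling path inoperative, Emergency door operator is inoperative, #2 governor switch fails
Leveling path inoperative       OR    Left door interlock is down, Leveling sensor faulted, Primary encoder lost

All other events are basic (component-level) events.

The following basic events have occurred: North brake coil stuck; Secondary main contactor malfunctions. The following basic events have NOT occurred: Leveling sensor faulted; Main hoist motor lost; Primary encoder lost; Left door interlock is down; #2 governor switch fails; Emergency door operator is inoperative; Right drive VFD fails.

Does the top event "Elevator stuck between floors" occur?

No

Leveling path inoperative [OR]: Left door interlock is down=not, Leveling sensor faulted=not, Primary encoder lost=not → no input occurs → does not occur.
Controller branch unavailable [OR]: Right drive VFD fails=not, Leveling path inoperative=not, Emergency door operator is inoperative=not, #2 governor switch fails=not → no input occurs → does not occur.
Brake release lost [AND]: Secondary main contactor malfunctions=occurs, Controller branch unavailable=not, North brake coil stuck=occurs → not all inputs occur → does not occur.
Elevator stuck between floors [OR]: Brake release lost=not, Main hoist motor lost=not → no input occurs → does not occur.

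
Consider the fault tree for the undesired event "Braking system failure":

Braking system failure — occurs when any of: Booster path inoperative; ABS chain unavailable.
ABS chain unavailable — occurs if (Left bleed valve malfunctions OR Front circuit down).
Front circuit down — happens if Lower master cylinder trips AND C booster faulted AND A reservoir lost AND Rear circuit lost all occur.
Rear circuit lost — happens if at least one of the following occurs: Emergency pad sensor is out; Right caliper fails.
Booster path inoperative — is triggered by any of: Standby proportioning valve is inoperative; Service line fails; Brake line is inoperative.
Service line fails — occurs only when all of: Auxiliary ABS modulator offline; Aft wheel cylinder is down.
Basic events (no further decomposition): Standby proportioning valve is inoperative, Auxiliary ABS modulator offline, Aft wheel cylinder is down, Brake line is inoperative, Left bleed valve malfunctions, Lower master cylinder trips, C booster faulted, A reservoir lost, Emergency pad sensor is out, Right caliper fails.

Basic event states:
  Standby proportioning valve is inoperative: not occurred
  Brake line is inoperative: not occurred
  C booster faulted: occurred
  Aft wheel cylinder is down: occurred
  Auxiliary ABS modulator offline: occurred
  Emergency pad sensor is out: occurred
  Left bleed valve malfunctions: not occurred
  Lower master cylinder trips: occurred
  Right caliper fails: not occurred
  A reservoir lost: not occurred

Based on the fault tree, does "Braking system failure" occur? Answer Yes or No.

Yes

Service line fails [AND]: Auxiliary ABS modulator offline=occurs, Aft wheel cylinder is down=occurs → all inputs occur → occurs.
Booster path inoperative [OR]: Standby proportioning valve is inoperative=not, Service line fails=occurs, Brake line is inoperative=not → at least one input occurs → occurs.
Rear circuit lost [OR]: Emergency pad sensor is out=occurs, Right caliper fails=not → at least one input occurs → occurs.
Front circuit down [AND]: Lower master cylinder trips=occurs, C booster faulted=occurs, A reservoir lost=not, Rear circuit lost=occurs → not all inputs occur → does not occur.
ABS chain unavailable [OR]: Left bleed valve malfunctions=not, Front circuit down=not → no input occurs → does not occur.
Braking system failure [OR]: Booster path inoperative=occurs, ABS chain unavailable=not → at least one input occurs → occurs.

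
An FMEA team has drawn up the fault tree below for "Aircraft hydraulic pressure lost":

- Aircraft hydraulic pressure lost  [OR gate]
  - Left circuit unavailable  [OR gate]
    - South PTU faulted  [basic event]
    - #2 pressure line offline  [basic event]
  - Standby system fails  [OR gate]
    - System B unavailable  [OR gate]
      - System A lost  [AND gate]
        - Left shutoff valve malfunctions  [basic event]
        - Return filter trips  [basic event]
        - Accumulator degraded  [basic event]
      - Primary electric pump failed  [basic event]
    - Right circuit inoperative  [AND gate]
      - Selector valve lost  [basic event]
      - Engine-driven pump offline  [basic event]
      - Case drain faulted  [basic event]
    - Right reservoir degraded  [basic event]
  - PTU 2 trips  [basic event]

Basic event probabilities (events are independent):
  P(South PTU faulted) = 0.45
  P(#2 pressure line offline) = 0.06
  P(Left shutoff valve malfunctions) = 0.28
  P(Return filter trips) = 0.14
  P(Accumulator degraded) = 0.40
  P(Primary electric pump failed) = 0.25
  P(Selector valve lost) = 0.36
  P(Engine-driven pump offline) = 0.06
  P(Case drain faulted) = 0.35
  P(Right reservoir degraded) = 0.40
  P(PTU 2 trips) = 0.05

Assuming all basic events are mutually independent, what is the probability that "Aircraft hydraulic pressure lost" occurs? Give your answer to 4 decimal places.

P(Left circuit unavailable) [OR] = 1 − (1−0.45) × (1−0.06) = 0.483000
P(System A lost) [AND] = 0.28 × 0.14 × 0.40 = 0.015680
P(System B unavailable) [OR] = 1 − (1−0.015680) × (1−0.25) = 0.261760
P(Right circuit inoperative) [AND] = 0.36 × 0.06 × 0.35 = 0.007560
P(Standby system fails) [OR] = 1 − (1−0.261760) × (1−0.007560) × (1−0.40) = 0.560405
P(Aircraft hydraulic pressure lost) [OR] = 1 − (1−0.483000) × (1−0.560405) × (1−0.05) = 0.784093
Rounded to 4 decimal places: P(Aircraft hydraulic pressure lost) ≈ 0.7841.

0.7841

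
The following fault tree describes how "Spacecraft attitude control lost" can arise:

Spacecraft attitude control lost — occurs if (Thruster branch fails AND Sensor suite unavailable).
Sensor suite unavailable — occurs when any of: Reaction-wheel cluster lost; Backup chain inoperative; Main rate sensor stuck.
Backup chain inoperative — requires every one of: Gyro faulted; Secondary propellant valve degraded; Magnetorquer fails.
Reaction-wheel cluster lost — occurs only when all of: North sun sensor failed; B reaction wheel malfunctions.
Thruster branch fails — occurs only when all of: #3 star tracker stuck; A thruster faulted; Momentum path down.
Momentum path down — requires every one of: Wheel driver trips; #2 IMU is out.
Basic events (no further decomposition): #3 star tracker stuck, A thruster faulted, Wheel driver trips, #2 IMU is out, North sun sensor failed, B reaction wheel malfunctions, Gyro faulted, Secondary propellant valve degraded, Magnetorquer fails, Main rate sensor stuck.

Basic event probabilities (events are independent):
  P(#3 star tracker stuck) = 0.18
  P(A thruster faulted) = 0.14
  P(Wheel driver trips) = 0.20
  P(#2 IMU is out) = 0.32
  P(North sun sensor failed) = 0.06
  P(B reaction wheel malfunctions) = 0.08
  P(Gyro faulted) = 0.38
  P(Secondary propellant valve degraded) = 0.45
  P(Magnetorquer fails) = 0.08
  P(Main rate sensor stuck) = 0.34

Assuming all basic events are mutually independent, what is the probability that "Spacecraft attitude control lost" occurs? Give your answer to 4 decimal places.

P(Momentum path down) [AND] = 0.20 × 0.32 = 0.064000
P(Thruster branch fails) [AND] = 0.18 × 0.14 × 0.064000 = 0.001613
P(Reaction-wheel cluster lost) [AND] = 0.06 × 0.08 = 0.004800
P(Backup chain inoperative) [AND] = 0.38 × 0.45 × 0.08 = 0.013680
P(Sensor suite unavailable) [OR] = 1 − (1−0.004800) × (1−0.013680) × (1−0.34) = 0.352153
P(Spacecraft attitude control lost) [AND] = 0.001613 × 0.352153 = 0.000568
Rounded to 4 decimal places: P(Spacecraft attitude control lost) ≈ 0.0006.

0.0006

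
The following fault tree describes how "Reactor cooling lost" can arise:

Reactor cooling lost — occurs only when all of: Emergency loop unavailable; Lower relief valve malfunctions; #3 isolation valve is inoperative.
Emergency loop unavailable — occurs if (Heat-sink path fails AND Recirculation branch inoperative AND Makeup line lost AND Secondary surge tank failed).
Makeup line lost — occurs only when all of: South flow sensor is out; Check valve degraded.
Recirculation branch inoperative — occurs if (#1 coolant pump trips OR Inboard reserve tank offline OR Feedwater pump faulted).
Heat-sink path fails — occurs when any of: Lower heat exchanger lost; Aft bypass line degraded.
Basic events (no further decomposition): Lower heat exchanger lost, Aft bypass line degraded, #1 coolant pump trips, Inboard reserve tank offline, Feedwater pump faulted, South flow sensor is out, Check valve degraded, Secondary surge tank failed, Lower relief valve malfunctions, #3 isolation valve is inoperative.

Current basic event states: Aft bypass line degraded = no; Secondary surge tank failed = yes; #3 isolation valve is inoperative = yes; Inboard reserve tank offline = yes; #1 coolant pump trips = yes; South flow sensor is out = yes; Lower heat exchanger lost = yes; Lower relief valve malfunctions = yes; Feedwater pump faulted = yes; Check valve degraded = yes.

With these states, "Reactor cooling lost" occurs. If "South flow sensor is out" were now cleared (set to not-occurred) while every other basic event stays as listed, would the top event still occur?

Counterfactual: set "South flow sensor is out" to not occurred.
Heat-sink path fails [OR]: Lower heat exchanger lost=occurs, Aft bypass line degraded=not → at least one input occurs → occurs.
Recirculation branch inoperative [OR]: #1 coolant pump trips=occurs, Inboard reserve tank offline=occurs, Feedwater pump faulted=occurs → at least one input occurs → occurs.
Makeup line lost [AND]: South flow sensor is out=not, Check valve degraded=occurs → not all inputs occur → does not occur.
Emergency loop unavailable [AND]: Heat-sink path fails=occurs, Recirculation branch inoperative=occurs, Makeup line lost=not, Secondary surge tank failed=occurs → not all inputs occur → does not occur.
Reactor cooling lost [AND]: Emergency loop unavailable=not, Lower relief valve malfunctions=occurs, #3 isolation valve is inoperative=occurs → not all inputs occur → does not occur.

No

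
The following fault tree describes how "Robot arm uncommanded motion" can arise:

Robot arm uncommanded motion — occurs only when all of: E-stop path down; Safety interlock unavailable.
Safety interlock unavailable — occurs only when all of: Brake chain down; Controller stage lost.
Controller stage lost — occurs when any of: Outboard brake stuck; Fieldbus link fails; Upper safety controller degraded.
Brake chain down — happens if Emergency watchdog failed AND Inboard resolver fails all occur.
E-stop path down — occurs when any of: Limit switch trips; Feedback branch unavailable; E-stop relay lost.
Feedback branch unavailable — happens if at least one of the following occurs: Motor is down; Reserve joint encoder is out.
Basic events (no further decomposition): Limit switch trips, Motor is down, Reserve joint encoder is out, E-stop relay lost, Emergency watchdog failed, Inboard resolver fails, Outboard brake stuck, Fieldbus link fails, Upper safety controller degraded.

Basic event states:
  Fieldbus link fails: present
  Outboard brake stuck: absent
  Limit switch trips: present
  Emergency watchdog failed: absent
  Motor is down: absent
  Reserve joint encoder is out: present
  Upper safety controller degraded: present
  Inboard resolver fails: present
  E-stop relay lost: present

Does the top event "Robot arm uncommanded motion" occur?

No

Feedback branch unavailable [OR]: Motor is down=not, Reserve joint encoder is out=occurs → at least one input occurs → occurs.
E-stop path down [OR]: Limit switch trips=occurs, Feedback branch unavailable=occurs, E-stop relay lost=occurs → at least one input occurs → occurs.
Brake chain down [AND]: Emergency watchdog failed=not, Inboard resolver fails=occurs → not all inputs occur → does not occur.
Controller stage lost [OR]: Outboard brake stuck=not, Fieldbus link fails=occurs, Upper safety controller degraded=occurs → at least one input occurs → occurs.
Safety interlock unavailable [AND]: Brake chain down=not, Controller stage lost=occurs → not all inputs occur → does not occur.
Robot arm uncommanded motion [AND]: E-stop path down=occurs, Safety interlock unavailable=not → not all inputs occur → does not occur.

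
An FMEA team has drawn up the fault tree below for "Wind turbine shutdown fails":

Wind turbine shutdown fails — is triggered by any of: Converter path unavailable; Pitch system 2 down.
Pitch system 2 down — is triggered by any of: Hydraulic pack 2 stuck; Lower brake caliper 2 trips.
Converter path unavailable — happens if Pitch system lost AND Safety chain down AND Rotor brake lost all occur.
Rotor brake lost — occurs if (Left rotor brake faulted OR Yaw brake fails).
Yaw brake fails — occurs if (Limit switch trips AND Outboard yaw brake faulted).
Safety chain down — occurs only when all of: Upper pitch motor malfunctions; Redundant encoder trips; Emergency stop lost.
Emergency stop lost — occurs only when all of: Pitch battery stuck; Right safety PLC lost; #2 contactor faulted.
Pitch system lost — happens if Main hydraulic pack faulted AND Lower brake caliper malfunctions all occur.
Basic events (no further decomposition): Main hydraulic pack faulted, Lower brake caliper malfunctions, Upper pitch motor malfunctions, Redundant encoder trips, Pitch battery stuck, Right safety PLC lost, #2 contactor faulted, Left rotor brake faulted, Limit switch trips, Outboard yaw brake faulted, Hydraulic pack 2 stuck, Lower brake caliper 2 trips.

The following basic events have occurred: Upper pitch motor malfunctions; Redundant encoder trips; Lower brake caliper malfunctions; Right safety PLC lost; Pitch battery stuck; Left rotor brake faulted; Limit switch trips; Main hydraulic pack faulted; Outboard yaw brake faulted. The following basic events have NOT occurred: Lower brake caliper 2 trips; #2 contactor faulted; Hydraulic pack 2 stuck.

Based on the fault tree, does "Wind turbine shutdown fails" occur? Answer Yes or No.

Pitch system lost [AND]: Main hydraulic pack faulted=occurs, Lower brake caliper malfunctions=occurs → all inputs occur → occurs.
Emergency stop lost [AND]: Pitch battery stuck=occurs, Right safety PLC lost=occurs, #2 contactor faulted=not → not all inputs occur → does not occur.
Safety chain down [AND]: Upper pitch motor malfunctions=occurs, Redundant encoder trips=occurs, Emergency stop lost=not → not all inputs occur → does not occur.
Yaw brake fails [AND]: Limit switch trips=occurs, Outboard yaw brake faulted=occurs → all inputs occur → occurs.
Rotor brake lost [OR]: Left rotor brake faulted=occurs, Yaw brake fails=occurs → at least one input occurs → occurs.
Converter path unavailable [AND]: Pitch system lost=occurs, Safety chain down=not, Rotor brake lost=occurs → not all inputs occur → does not occur.
Pitch system 2 down [OR]: Hydraulic pack 2 stuck=not, Lower brake caliper 2 trips=not → no input occurs → does not occur.
Wind turbine shutdown fails [OR]: Converter path unavailable=not, Pitch system 2 down=not → no input occurs → does not occur.

No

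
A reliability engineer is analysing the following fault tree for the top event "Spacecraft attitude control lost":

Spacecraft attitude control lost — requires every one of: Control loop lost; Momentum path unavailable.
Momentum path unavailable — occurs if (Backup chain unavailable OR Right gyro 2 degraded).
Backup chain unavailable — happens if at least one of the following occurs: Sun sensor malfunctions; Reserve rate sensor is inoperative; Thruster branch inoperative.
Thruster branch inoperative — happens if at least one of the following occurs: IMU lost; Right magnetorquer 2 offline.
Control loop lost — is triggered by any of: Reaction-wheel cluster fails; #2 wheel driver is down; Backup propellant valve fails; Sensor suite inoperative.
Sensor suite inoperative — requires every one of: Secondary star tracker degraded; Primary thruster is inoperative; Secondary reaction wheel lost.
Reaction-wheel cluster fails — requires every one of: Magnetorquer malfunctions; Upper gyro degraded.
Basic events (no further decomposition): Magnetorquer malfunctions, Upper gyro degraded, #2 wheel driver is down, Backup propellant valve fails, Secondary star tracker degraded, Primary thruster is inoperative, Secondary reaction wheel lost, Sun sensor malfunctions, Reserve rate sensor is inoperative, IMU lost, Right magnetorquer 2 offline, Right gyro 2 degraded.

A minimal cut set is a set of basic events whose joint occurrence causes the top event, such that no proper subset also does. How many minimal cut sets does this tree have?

20

Reaction-wheel cluster fails [AND]: one cut set from each child combined → 1 × 1 = 1 cut set(s).
Sensor suite inoperative [AND]: one cut set from each child combined → 1 × 1 × 1 = 1 cut set(s).
Control loop lost [OR]: union of children's cut sets → 4 cut set(s).
Thruster branch inoperative [OR]: union of children's cut sets → 2 cut set(s).
Backup chain unavailable [OR]: union of children's cut sets → 4 cut set(s).
Momentum path unavailable [OR]: union of children's cut sets → 5 cut set(s).
Spacecraft attitude control lost [AND]: one cut set from each child combined → 4 × 5 = 20 cut set(s).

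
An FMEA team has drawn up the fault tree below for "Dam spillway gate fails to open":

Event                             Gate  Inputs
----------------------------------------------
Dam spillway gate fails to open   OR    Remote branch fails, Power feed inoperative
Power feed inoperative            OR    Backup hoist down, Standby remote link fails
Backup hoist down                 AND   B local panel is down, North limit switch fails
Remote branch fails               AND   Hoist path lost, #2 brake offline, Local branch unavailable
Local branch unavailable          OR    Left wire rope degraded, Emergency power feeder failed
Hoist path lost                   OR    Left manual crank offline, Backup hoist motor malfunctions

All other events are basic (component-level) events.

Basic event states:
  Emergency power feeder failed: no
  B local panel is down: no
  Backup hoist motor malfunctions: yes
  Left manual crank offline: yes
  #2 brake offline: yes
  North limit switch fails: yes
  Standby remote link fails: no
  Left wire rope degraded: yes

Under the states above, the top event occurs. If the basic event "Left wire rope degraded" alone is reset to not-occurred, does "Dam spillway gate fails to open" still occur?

Counterfactual: set "Left wire rope degraded" to not occurred.
Hoist path lost [OR]: Left manual crank offline=occurs, Backup hoist motor malfunctions=occurs → at least one input occurs → occurs.
Local branch unavailable [OR]: Left wire rope degraded=not, Emergency power feeder failed=not → no input occurs → does not occur.
Remote branch fails [AND]: Hoist path lost=occurs, #2 brake offline=occurs, Local branch unavailable=not → not all inputs occur → does not occur.
Backup hoist down [AND]: B local panel is down=not, North limit switch fails=occurs → not all inputs occur → does not occur.
Power feed inoperative [OR]: Backup hoist down=not, Standby remote link fails=not → no input occurs → does not occur.
Dam spillway gate fails to open [OR]: Remote branch fails=not, Power feed inoperative=not → no input occurs → does not occur.

No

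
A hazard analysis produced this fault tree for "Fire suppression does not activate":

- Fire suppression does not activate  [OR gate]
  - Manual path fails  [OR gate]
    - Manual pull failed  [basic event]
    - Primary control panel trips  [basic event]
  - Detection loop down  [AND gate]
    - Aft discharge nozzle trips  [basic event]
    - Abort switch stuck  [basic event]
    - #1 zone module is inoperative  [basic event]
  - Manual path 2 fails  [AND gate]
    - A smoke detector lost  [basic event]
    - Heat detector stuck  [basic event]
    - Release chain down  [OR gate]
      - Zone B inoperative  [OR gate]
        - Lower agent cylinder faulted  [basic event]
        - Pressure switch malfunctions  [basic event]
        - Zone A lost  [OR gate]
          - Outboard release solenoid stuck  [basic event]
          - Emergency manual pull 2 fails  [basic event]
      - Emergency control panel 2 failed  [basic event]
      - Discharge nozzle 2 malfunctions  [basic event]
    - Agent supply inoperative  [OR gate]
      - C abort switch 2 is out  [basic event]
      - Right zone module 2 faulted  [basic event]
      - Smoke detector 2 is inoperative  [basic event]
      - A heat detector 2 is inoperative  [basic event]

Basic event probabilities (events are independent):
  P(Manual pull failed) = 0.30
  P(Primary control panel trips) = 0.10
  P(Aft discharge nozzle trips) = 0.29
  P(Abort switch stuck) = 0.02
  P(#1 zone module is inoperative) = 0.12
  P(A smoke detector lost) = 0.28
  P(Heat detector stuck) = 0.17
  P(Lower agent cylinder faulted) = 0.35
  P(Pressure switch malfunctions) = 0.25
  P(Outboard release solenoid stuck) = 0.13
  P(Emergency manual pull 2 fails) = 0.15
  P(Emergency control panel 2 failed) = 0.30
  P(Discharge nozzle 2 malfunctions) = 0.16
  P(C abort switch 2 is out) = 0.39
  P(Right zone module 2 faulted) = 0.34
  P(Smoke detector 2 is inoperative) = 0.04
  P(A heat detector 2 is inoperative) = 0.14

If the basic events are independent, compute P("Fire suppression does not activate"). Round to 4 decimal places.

P(Manual path fails) [OR] = 1 − (1−0.30) × (1−0.10) = 0.370000
P(Detection loop down) [AND] = 0.29 × 0.02 × 0.12 = 0.000696
P(Zone A lost) [OR] = 1 − (1−0.13) × (1−0.15) = 0.260500
P(Zone B inoperative) [OR] = 1 − (1−0.35) × (1−0.25) × (1−0.260500) = 0.639494
P(Release chain down) [OR] = 1 − (1−0.639494) × (1−0.30) × (1−0.16) = 0.788022
P(Agent supply inoperative) [OR] = 1 − (1−0.39) × (1−0.34) × (1−0.04) × (1−0.14) = 0.667613
P(Manual path 2 fails) [AND] = 0.28 × 0.17 × 0.788022 × 0.667613 = 0.025042
P(Fire suppression does not activate) [OR] = 1 − (1−0.370000) × (1−0.000696) × (1−0.025042) = 0.386204
Rounded to 4 decimal places: P(Fire suppression does not activate) ≈ 0.3862.

0.3862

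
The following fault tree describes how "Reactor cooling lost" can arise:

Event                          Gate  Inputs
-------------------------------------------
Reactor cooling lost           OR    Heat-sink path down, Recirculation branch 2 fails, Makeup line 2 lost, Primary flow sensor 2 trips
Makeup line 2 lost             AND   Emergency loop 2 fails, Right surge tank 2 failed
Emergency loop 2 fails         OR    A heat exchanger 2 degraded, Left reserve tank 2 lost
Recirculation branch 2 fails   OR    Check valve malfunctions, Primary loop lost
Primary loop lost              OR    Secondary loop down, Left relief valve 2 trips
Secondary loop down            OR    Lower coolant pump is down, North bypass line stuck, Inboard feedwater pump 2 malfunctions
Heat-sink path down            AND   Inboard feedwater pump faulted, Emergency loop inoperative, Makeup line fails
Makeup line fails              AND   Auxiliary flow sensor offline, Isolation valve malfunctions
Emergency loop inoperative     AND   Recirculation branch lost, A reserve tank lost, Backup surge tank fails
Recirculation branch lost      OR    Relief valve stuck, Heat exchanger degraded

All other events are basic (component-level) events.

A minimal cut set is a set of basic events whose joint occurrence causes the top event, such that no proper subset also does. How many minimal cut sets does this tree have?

Recirculation branch lost [OR]: union of children's cut sets → 2 cut set(s).
Emergency loop inoperative [AND]: one cut set from each child combined → 2 × 1 × 1 = 2 cut set(s).
Makeup line fails [AND]: one cut set from each child combined → 1 × 1 = 1 cut set(s).
Heat-sink path down [AND]: one cut set from each child combined → 1 × 2 × 1 = 2 cut set(s).
Secondary loop down [OR]: union of children's cut sets → 3 cut set(s).
Primary loop lost [OR]: union of children's cut sets → 4 cut set(s).
Recirculation branch 2 fails [OR]: union of children's cut sets → 5 cut set(s).
Emergency loop 2 fails [OR]: union of children's cut sets → 2 cut set(s).
Makeup line 2 lost [AND]: one cut set from each child combined → 2 × 1 = 2 cut set(s).
Reactor cooling lost [OR]: union of children's cut sets → 10 cut set(s).
Minimal cut sets: {A reserve tank lost, Auxiliary flow sensor offline, Backup surge tank fails, Inboard feedwater pump faulted, Isolation valve malfunctions, Relief valve stuck}; {A reserve tank lost, Auxiliary flow sensor offline, Backup surge tank fails, Heat exchanger degraded, Inboard feedwater pump faulted, Isolation valve malfunctions}; {Check valve malfunctions}; {Lower coolant pump is down}; {North bypass line stuck}; {Inboard feedwater pump 2 malfunctions}; {Left relief valve 2 trips}; {A heat exchanger 2 degraded, Right surge tank 2 failed}; {Left reserve tank 2 lost, Right surge tank 2 failed}; {Primary flow sensor 2 trips}.

10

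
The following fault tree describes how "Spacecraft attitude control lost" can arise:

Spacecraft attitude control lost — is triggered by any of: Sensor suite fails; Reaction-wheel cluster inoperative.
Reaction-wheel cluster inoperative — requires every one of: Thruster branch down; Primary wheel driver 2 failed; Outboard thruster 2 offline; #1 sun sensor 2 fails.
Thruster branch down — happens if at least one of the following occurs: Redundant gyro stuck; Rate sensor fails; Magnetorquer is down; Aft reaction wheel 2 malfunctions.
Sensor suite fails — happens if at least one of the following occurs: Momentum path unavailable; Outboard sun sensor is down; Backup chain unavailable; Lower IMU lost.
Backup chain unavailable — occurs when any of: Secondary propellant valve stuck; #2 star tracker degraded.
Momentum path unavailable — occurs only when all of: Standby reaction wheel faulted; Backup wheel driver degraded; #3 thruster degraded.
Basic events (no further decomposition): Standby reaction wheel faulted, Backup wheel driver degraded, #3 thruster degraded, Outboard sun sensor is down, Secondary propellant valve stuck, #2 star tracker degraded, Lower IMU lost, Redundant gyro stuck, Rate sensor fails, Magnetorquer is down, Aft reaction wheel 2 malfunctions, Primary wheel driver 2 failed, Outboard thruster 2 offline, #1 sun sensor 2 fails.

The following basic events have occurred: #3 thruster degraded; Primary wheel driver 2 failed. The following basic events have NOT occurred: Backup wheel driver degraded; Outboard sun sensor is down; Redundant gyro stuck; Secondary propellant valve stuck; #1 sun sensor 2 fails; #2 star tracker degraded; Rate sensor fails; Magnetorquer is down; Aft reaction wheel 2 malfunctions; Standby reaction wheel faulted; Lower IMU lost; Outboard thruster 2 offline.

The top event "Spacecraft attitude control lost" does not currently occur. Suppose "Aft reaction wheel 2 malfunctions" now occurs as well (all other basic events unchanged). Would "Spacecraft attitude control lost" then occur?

Counterfactual: set "Aft reaction wheel 2 malfunctions" to occurred.
Momentum path unavailable [AND]: Standby reaction wheel faulted=not, Backup wheel driver degraded=not, #3 thruster degraded=occurs → not all inputs occur → does not occur.
Backup chain unavailable [OR]: Secondary propellant valve stuck=not, #2 star tracker degraded=not → no input occurs → does not occur.
Sensor suite fails [OR]: Momentum path unavailable=not, Outboard sun sensor is down=not, Backup chain unavailable=not, Lower IMU lost=not → no input occurs → does not occur.
Thruster branch down [OR]: Redundant gyro stuck=not, Rate sensor fails=not, Magnetorquer is down=not, Aft reaction wheel 2 malfunctions=occurs → at least one input occurs → occurs.
Reaction-wheel cluster inoperative [AND]: Thruster branch down=occurs, Primary wheel driver 2 failed=occurs, Outboard thruster 2 offline=not, #1 sun sensor 2 fails=not → not all inputs occur → does not occur.
Spacecraft attitude control lost [OR]: Sensor suite fails=not, Reaction-wheel cluster inoperative=not → no input occurs → does not occur.

No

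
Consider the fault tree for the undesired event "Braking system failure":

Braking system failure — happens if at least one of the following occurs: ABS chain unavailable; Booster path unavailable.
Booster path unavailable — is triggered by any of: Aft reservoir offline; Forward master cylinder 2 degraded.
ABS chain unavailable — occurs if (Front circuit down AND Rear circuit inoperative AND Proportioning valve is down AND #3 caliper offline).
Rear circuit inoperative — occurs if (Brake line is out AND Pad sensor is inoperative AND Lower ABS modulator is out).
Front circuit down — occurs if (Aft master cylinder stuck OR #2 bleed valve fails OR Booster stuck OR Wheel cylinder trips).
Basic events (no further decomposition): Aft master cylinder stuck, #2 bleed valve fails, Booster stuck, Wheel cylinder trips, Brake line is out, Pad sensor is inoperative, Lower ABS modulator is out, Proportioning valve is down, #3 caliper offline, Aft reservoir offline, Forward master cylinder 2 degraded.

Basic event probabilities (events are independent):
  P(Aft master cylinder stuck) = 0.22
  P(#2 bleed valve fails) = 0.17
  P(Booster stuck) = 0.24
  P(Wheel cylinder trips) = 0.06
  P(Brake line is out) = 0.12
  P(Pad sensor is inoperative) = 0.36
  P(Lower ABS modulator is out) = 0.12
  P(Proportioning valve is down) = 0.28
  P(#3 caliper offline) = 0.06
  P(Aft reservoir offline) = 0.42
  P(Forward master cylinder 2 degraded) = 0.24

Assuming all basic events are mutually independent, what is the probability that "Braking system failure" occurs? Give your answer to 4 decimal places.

0.5592

P(Front circuit down) [OR] = 1 − (1−0.22) × (1−0.17) × (1−0.24) × (1−0.06) = 0.537497
P(Rear circuit inoperative) [AND] = 0.12 × 0.36 × 0.12 = 0.005184
P(ABS chain unavailable) [AND] = 0.537497 × 0.005184 × 0.28 × 0.06 = 0.000047
P(Booster path unavailable) [OR] = 1 − (1−0.42) × (1−0.24) = 0.559200
P(Braking system failure) [OR] = 1 − (1−0.000047) × (1−0.559200) = 0.559221
Rounded to 4 decimal places: P(Braking system failure) ≈ 0.5592.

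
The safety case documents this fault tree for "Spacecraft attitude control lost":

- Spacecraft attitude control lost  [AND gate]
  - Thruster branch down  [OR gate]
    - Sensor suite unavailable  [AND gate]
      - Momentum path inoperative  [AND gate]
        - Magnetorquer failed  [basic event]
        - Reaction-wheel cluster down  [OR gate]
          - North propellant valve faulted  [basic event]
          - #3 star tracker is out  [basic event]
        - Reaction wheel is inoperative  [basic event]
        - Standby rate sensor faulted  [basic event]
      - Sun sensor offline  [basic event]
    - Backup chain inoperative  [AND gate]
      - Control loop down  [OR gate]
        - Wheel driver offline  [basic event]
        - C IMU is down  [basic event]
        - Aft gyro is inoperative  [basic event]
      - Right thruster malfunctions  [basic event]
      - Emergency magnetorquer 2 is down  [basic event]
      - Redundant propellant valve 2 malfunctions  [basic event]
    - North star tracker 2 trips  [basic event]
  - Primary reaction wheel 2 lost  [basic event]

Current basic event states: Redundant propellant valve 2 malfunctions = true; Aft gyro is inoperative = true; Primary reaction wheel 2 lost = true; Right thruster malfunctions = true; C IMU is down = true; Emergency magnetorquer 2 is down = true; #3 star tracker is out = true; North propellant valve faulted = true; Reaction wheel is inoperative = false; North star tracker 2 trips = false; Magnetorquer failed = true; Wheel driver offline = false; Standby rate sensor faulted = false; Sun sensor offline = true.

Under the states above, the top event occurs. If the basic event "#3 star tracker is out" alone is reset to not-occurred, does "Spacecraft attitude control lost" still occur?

Counterfactual: set "#3 star tracker is out" to not occurred.
Reaction-wheel cluster down [OR]: North propellant valve faulted=occurs, #3 star tracker is out=not → at least one input occurs → occurs.
Momentum path inoperative [AND]: Magnetorquer failed=occurs, Reaction-wheel cluster down=occurs, Reaction wheel is inoperative=not, Standby rate sensor faulted=not → not all inputs occur → does not occur.
Sensor suite unavailable [AND]: Momentum path inoperative=not, Sun sensor offline=occurs → not all inputs occur → does not occur.
Control loop down [OR]: Wheel driver offline=not, C IMU is down=occurs, Aft gyro is inoperative=occurs → at least one input occurs → occurs.
Backup chain inoperative [AND]: Control loop down=occurs, Right thruster malfunctions=occurs, Emergency magnetorquer 2 is down=occurs, Redundant propellant valve 2 malfunctions=occurs → all inputs occur → occurs.
Thruster branch down [OR]: Sensor suite unavailable=not, Backup chain inoperative=occurs, North star tracker 2 trips=not → at least one input occurs → occurs.
Spacecraft attitude control lost [AND]: Thruster branch down=occurs, Primary reaction wheel 2 lost=occurs → all inputs occur → occurs.

Yes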